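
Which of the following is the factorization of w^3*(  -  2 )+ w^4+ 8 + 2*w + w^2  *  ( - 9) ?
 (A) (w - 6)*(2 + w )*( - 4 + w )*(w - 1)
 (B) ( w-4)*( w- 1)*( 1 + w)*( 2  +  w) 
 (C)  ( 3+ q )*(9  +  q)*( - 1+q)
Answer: B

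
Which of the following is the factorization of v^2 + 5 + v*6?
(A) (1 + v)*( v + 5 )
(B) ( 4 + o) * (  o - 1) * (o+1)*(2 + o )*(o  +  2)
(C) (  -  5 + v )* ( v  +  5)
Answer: A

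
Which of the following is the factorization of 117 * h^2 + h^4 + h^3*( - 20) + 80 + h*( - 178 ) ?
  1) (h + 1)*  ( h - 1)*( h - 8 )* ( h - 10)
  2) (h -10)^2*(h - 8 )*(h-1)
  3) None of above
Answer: 3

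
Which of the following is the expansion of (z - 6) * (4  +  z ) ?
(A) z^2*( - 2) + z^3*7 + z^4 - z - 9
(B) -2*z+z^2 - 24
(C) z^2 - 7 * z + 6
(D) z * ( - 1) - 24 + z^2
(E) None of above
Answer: B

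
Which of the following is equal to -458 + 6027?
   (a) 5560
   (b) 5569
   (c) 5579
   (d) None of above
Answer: b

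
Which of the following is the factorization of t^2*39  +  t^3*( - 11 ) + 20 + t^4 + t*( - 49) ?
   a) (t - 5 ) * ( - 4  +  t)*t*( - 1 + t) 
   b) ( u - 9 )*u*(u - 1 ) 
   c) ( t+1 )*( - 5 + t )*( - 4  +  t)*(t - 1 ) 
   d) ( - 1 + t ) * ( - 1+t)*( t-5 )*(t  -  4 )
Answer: d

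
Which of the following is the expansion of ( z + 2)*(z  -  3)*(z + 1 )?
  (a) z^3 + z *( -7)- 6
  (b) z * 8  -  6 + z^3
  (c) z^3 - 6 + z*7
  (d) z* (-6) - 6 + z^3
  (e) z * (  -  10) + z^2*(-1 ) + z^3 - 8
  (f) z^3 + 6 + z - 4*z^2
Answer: a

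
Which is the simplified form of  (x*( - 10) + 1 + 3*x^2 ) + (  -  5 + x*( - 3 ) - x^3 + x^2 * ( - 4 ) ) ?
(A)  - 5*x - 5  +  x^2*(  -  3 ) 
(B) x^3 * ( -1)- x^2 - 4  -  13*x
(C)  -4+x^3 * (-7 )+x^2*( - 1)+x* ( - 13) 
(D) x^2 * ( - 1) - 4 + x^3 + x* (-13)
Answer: B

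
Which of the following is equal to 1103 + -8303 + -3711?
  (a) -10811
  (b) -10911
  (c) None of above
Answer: b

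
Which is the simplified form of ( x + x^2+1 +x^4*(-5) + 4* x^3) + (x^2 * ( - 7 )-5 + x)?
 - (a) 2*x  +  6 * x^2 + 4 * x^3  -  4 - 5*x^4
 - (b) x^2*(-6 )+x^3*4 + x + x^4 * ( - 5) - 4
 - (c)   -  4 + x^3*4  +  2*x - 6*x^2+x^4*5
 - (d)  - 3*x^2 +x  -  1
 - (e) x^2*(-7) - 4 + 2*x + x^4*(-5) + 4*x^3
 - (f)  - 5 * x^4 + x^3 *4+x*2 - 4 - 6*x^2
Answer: f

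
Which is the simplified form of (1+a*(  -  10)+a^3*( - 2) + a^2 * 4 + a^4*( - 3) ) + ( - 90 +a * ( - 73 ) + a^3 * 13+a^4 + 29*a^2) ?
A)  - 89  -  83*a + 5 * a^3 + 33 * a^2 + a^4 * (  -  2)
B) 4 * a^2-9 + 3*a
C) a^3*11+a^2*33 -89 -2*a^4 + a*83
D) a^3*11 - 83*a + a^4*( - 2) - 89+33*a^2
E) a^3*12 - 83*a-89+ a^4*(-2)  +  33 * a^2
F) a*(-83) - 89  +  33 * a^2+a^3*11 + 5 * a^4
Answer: D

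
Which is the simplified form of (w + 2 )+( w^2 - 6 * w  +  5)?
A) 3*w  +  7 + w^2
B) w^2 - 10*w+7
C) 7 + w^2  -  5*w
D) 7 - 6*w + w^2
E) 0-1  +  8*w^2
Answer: C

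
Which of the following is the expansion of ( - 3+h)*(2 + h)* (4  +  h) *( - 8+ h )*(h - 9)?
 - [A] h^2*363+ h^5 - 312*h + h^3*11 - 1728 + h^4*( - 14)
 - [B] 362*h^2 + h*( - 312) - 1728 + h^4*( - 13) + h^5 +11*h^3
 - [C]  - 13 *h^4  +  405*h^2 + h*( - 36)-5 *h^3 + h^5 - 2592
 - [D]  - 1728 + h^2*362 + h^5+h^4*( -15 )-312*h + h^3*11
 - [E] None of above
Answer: E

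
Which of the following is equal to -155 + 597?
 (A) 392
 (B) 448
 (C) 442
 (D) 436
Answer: C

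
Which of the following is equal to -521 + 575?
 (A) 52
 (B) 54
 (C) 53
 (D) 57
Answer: B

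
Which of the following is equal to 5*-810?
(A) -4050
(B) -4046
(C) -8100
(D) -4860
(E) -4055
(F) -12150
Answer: A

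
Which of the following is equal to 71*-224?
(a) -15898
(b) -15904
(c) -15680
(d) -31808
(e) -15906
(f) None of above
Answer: b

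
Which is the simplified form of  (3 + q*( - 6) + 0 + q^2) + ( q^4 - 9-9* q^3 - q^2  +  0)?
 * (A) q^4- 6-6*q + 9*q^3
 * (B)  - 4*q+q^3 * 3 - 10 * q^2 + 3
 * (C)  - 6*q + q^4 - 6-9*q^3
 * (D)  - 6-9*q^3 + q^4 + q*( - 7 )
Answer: C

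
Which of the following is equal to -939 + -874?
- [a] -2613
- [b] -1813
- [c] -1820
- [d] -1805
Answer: b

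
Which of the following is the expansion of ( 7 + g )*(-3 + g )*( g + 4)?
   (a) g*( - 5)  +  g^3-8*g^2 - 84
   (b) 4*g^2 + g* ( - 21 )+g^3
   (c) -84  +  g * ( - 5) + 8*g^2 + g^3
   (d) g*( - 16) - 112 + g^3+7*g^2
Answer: c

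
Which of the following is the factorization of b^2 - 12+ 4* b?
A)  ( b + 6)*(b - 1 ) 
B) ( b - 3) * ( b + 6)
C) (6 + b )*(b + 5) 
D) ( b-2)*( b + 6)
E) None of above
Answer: D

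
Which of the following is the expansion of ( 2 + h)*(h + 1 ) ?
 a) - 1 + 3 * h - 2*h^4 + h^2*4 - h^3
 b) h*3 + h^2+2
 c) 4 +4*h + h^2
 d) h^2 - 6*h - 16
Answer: b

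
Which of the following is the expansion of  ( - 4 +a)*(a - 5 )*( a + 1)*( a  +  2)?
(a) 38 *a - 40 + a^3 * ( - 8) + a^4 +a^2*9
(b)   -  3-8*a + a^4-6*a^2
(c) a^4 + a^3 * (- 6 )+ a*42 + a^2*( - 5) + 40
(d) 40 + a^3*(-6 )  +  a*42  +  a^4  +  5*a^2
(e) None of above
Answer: c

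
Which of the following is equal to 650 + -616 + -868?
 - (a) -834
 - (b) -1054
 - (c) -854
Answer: a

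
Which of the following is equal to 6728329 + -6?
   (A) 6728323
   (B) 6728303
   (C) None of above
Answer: A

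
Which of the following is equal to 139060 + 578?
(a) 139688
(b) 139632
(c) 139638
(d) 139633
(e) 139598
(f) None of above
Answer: c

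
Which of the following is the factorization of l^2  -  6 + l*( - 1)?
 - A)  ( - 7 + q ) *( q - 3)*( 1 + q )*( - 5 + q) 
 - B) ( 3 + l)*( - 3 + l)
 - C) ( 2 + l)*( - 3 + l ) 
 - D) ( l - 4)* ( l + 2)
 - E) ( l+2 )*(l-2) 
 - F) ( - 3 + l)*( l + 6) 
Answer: C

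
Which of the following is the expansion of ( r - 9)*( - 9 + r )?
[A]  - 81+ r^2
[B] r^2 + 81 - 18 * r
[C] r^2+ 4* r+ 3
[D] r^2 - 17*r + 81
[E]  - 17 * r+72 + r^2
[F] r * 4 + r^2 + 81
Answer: B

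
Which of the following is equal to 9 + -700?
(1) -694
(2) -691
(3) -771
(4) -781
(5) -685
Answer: 2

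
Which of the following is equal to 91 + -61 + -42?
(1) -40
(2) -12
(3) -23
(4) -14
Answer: 2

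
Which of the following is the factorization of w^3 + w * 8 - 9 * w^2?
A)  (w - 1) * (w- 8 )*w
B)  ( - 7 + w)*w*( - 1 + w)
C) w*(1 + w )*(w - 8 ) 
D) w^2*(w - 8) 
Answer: A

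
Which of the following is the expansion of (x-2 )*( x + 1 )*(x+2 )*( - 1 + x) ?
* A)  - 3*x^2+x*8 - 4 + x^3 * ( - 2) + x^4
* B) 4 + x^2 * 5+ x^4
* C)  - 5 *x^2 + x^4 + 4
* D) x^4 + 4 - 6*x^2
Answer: C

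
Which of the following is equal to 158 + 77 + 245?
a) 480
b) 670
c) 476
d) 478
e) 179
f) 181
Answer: a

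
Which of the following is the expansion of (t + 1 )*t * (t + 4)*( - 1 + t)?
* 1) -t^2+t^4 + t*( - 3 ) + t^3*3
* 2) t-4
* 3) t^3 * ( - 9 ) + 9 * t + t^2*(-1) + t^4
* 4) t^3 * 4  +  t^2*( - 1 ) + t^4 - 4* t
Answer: 4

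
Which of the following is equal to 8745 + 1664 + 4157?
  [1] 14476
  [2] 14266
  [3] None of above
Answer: 3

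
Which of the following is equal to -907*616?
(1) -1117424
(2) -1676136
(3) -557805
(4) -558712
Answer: 4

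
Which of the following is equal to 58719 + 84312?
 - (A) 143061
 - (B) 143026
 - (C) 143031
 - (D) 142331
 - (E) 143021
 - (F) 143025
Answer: C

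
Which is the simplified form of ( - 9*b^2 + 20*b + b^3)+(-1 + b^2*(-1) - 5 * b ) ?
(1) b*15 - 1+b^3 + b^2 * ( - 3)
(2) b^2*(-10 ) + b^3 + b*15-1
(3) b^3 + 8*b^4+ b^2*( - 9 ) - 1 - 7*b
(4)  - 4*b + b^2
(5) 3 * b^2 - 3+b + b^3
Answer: 2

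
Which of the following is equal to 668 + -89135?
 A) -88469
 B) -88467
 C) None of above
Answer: B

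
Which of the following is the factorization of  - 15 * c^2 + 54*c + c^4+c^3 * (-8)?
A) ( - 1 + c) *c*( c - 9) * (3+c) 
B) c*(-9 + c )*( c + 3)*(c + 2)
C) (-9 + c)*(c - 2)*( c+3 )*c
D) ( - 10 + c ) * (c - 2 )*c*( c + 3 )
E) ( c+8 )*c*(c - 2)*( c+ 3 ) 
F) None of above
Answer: C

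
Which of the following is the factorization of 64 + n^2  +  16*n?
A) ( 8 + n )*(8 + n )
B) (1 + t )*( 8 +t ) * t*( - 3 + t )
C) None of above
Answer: A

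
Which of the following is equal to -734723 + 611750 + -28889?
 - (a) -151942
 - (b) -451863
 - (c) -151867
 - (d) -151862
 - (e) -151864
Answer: d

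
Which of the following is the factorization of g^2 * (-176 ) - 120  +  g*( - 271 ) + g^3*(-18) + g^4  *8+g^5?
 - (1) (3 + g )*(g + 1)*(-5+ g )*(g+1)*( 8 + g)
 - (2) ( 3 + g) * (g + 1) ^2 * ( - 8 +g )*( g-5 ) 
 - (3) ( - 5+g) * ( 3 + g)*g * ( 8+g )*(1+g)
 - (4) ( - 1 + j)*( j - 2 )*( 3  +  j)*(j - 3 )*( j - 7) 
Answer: 1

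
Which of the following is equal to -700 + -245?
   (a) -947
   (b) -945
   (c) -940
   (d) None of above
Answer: b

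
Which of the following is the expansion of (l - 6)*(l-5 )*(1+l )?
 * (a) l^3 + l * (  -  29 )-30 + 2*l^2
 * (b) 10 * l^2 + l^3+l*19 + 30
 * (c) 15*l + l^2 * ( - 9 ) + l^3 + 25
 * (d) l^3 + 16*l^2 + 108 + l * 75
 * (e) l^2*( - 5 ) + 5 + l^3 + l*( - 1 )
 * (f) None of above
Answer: f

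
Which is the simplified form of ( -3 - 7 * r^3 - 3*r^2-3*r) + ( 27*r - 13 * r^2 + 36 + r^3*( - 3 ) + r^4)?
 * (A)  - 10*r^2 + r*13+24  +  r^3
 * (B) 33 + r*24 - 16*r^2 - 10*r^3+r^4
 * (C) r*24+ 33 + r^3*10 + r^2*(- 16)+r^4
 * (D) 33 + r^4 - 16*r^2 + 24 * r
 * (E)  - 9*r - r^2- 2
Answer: B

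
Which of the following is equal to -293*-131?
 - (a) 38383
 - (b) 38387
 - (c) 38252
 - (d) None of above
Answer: a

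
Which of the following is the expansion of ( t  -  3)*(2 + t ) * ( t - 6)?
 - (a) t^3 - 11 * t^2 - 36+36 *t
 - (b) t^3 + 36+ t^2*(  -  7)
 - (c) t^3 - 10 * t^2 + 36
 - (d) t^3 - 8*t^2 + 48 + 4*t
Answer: b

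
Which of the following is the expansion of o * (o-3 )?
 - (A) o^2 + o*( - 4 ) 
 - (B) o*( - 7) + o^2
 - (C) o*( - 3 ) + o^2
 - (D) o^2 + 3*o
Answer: C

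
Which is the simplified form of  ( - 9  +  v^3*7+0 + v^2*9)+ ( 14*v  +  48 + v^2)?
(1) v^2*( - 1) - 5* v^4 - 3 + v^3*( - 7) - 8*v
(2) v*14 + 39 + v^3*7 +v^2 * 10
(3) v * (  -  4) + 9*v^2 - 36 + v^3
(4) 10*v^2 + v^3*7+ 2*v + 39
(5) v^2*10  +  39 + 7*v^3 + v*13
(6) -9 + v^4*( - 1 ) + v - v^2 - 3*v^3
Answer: 2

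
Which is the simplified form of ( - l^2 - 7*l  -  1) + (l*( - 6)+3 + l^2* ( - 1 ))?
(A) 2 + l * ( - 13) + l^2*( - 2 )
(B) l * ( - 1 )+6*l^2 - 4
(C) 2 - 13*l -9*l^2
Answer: A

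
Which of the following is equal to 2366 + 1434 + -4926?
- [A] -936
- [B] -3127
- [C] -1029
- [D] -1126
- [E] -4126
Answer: D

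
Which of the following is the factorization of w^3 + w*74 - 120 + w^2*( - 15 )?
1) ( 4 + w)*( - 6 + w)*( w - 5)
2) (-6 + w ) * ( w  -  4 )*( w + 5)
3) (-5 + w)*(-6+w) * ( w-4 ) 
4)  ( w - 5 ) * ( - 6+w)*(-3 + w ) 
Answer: 3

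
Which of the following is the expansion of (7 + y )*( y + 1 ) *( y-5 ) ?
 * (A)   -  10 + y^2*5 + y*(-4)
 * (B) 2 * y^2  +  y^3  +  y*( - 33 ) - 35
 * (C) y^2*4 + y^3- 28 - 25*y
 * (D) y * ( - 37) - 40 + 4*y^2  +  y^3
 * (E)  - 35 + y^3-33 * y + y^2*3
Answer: E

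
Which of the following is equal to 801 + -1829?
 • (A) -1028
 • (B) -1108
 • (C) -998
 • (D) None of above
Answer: A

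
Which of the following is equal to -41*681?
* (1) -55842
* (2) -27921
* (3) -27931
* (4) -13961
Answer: 2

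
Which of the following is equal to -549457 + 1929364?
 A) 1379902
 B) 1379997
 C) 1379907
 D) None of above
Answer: C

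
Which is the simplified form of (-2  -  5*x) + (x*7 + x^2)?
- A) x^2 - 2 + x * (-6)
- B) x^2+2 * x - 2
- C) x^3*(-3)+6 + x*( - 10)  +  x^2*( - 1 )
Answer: B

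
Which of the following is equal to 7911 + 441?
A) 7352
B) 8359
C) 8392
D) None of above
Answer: D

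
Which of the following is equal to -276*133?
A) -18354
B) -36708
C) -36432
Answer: B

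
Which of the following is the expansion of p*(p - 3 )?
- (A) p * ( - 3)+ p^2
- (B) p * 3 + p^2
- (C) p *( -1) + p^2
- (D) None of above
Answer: A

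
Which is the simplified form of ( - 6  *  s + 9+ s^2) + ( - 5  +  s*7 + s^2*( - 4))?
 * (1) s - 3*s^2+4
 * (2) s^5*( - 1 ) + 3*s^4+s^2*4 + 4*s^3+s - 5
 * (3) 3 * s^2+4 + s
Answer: 1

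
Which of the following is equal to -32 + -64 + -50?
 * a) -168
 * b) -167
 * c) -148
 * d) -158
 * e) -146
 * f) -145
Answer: e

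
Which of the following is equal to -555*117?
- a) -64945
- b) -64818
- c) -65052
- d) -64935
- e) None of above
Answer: d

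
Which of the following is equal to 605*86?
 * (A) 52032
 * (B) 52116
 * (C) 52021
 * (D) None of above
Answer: D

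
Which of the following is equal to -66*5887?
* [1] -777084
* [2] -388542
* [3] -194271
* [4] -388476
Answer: 2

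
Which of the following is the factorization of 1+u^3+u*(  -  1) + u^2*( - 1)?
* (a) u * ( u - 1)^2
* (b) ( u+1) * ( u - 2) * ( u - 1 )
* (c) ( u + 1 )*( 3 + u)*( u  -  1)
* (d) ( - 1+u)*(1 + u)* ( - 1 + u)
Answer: d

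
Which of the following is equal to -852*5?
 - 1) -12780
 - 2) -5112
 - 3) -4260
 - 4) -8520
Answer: 3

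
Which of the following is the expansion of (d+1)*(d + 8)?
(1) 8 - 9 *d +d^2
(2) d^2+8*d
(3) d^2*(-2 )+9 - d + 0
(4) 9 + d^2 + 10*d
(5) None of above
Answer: 5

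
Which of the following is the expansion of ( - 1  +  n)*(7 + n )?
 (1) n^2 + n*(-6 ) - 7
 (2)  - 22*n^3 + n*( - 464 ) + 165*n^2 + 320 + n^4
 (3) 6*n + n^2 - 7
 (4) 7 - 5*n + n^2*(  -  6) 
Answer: 3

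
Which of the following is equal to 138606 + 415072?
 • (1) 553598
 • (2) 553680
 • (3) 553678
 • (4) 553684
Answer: 3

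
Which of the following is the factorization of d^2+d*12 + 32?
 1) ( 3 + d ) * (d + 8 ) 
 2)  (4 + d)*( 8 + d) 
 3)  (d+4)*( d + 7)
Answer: 2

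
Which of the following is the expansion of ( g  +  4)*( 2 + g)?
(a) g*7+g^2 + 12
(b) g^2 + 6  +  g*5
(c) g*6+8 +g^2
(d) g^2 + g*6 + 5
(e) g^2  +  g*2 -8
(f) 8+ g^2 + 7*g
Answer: c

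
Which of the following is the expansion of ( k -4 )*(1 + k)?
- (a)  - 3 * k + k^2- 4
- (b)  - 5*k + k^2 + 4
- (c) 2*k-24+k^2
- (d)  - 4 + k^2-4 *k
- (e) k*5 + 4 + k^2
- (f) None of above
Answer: a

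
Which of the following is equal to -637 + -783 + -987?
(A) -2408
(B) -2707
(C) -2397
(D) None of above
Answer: D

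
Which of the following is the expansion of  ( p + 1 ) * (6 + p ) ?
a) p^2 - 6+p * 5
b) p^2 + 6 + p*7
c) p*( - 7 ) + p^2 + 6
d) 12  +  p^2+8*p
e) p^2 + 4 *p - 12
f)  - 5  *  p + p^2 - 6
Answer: b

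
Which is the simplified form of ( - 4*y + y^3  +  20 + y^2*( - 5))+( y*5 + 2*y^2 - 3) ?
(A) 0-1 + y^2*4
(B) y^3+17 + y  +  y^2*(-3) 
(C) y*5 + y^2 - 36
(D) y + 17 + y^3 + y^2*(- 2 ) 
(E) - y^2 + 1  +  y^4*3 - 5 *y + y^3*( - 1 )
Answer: B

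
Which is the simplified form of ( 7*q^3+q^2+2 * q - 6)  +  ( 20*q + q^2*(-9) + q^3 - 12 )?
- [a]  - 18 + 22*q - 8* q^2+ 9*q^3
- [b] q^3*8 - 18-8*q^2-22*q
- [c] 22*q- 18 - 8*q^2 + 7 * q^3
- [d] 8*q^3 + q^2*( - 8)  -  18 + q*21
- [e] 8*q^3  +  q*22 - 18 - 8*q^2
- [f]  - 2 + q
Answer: e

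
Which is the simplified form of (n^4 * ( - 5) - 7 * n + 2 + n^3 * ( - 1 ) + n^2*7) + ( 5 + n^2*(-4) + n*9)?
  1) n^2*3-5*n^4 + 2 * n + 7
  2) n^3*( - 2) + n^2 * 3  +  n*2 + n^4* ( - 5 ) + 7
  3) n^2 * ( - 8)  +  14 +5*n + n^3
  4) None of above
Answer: 4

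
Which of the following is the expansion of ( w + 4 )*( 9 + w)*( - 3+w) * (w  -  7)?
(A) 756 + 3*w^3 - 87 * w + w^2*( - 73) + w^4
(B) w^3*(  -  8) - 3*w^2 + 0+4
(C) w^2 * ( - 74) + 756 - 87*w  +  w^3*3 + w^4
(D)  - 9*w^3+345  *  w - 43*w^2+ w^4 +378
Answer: A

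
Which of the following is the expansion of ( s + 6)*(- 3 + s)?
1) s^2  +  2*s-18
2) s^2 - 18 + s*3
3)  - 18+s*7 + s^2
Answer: 2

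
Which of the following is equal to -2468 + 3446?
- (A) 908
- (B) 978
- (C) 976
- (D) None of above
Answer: B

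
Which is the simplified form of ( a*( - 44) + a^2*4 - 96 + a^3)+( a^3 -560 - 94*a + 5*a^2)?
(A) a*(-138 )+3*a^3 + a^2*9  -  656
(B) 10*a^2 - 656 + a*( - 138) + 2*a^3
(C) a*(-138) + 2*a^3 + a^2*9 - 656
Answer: C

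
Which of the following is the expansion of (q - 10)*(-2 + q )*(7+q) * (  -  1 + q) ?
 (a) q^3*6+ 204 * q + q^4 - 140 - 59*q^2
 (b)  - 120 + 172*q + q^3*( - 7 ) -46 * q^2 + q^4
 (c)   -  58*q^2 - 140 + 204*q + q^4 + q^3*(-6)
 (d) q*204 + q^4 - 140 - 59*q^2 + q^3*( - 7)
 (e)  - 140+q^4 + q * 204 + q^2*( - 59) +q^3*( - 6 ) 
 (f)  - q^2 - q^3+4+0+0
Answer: e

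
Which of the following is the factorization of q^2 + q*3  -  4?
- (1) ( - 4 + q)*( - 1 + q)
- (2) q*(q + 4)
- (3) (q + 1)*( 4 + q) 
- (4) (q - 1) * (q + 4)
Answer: 4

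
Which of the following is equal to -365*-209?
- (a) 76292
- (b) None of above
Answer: b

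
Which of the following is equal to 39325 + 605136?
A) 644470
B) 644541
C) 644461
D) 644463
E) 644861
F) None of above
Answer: C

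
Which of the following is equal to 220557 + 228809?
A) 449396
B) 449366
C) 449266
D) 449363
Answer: B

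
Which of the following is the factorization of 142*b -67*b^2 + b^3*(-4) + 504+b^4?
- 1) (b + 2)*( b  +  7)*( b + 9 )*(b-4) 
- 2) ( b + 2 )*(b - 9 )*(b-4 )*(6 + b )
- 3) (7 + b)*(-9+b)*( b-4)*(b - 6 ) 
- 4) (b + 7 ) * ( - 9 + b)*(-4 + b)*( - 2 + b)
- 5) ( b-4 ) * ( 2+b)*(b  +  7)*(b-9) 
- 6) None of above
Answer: 5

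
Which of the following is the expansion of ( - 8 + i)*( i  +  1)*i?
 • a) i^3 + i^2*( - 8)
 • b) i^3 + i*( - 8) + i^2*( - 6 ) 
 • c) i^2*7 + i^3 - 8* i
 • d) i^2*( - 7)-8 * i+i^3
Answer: d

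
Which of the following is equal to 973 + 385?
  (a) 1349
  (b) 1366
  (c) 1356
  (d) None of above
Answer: d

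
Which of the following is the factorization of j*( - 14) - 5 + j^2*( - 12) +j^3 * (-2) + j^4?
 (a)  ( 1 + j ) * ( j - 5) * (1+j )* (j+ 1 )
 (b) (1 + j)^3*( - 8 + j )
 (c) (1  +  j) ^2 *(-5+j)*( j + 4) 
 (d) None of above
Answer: a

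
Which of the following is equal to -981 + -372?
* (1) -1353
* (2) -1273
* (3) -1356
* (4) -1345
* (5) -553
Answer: 1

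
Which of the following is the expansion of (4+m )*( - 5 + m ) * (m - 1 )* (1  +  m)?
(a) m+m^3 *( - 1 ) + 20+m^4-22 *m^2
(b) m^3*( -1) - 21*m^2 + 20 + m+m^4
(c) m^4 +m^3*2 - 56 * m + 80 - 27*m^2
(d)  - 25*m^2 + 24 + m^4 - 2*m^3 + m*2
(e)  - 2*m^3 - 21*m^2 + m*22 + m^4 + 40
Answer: b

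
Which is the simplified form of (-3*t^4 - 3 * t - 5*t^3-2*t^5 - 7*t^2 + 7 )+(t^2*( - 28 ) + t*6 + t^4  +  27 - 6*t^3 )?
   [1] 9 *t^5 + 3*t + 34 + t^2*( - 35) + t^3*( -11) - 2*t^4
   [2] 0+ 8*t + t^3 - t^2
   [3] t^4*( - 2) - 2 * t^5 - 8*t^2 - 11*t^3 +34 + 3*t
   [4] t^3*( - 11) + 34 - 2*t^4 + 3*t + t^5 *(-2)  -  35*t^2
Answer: 4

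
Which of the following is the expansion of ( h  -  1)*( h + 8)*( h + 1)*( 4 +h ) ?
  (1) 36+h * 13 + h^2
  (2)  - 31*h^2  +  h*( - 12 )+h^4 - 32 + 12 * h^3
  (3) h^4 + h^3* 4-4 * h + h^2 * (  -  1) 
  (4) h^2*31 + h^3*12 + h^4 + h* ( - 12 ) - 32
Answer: 4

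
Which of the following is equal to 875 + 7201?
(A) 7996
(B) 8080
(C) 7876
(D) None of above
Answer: D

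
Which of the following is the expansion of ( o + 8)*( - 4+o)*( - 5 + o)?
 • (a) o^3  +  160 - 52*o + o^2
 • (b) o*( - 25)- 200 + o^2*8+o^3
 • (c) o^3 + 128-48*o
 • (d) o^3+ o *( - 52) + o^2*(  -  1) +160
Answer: d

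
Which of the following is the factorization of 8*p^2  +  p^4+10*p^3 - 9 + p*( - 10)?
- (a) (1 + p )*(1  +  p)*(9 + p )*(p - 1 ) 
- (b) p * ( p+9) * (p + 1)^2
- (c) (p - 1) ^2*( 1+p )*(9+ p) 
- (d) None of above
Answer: a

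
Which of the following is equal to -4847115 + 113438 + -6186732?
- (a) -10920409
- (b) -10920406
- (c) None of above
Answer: a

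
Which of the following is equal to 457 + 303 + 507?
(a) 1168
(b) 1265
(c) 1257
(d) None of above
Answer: d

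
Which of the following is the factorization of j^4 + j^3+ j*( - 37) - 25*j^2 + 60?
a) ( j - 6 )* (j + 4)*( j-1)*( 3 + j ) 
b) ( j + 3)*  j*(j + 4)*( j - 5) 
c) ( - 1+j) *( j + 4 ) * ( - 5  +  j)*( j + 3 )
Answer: c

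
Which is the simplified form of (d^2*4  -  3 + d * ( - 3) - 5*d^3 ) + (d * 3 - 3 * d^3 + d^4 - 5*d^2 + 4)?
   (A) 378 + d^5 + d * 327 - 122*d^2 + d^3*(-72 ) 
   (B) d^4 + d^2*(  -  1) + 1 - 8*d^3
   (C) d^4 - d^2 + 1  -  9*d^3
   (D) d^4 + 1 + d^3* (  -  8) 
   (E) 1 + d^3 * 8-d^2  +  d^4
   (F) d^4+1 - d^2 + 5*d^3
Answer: B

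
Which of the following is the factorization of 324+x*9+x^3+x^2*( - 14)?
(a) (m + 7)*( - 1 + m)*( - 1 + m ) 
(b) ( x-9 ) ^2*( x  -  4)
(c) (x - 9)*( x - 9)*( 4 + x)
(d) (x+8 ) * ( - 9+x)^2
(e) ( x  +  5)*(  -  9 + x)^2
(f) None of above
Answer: c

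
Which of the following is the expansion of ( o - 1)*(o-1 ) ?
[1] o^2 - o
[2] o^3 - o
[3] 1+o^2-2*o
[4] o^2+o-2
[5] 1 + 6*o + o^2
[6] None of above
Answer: 3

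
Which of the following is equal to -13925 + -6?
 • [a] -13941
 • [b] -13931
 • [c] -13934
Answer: b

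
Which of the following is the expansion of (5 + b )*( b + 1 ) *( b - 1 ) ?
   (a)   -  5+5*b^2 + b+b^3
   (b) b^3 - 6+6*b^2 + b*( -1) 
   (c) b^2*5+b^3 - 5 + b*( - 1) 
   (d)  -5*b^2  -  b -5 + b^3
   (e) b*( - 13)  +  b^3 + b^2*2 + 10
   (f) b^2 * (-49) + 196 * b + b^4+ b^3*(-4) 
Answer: c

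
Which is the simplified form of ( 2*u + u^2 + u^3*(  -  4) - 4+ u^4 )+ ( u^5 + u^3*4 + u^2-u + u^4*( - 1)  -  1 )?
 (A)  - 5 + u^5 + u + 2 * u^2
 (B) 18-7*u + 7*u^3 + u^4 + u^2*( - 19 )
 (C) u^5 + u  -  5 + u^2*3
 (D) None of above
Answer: A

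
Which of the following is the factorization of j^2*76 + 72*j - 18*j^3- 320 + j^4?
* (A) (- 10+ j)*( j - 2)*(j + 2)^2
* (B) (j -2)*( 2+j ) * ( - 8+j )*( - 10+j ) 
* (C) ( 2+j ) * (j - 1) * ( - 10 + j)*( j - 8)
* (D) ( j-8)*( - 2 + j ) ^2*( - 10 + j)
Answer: B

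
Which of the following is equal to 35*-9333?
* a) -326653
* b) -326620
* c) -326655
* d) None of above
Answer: c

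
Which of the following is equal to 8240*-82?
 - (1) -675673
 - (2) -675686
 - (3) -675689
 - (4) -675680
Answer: 4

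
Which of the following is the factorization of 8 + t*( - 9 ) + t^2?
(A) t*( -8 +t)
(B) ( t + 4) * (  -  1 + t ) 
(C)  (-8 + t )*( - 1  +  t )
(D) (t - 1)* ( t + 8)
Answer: C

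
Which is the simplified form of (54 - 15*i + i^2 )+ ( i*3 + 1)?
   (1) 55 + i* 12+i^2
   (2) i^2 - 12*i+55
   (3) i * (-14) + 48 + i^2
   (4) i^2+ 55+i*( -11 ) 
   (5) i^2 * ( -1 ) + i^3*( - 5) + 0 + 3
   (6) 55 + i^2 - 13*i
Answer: 2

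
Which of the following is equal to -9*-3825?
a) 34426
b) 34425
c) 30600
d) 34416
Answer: b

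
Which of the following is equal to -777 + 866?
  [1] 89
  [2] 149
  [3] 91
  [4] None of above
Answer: 1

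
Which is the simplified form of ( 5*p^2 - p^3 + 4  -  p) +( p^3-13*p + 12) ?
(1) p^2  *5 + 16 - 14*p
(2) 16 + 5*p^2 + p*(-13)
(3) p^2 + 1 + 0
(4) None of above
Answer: 1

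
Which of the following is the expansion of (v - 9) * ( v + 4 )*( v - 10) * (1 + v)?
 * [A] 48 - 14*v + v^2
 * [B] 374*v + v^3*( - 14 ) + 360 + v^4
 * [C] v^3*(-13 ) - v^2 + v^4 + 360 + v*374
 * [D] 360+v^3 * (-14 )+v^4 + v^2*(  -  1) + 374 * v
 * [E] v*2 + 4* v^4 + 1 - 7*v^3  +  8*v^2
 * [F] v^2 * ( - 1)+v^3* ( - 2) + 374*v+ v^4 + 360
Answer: D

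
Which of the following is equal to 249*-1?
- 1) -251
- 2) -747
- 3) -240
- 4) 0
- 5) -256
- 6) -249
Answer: 6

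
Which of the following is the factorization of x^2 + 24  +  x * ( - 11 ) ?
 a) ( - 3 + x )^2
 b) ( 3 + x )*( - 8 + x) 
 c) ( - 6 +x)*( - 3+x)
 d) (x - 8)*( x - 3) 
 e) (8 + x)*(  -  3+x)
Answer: d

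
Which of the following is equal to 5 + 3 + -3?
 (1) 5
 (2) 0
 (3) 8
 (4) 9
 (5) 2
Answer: 1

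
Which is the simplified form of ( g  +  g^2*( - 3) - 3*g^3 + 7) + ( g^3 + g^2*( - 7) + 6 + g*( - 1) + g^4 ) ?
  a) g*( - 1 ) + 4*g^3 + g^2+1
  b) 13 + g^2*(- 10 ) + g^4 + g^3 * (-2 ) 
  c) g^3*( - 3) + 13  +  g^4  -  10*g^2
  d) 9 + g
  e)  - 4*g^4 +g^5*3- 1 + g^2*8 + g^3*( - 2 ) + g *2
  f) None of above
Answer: b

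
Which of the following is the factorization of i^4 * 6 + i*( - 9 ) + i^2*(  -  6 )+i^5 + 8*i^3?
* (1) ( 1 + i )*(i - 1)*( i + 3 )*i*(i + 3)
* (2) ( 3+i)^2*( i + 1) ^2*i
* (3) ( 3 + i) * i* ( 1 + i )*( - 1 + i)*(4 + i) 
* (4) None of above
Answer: 1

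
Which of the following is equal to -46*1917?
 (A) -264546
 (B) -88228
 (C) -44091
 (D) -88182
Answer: D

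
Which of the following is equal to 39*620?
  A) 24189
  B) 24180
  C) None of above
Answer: B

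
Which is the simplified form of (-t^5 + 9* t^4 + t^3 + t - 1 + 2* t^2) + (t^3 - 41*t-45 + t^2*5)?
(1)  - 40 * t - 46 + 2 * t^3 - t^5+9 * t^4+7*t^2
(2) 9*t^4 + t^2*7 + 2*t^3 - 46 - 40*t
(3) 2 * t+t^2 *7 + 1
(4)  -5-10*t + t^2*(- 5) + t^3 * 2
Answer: 1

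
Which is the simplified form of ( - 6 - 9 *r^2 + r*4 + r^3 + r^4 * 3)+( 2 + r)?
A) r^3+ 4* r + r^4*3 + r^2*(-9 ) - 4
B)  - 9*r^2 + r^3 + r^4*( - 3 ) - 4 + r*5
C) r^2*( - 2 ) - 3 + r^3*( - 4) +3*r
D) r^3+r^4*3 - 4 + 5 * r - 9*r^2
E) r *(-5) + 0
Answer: D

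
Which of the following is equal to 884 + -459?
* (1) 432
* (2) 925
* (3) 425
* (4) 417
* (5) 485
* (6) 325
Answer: 3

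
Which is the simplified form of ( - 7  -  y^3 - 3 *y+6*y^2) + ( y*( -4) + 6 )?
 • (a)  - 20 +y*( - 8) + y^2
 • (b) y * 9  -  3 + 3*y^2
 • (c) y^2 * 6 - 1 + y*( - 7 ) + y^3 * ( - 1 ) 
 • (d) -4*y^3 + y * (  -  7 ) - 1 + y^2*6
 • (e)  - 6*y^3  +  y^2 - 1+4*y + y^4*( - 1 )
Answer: c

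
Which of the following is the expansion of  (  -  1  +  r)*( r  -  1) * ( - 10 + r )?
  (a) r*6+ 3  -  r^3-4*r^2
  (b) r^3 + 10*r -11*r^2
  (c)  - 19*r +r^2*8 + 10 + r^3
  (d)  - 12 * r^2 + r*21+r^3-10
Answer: d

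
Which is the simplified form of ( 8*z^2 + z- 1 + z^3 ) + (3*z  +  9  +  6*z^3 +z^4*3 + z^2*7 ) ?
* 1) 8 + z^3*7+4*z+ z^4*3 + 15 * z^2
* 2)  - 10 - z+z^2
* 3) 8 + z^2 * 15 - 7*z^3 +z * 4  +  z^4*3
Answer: 1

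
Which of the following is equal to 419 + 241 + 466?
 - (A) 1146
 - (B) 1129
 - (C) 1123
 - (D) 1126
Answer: D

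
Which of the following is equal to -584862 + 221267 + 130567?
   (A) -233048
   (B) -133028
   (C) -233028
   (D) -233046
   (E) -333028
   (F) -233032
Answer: C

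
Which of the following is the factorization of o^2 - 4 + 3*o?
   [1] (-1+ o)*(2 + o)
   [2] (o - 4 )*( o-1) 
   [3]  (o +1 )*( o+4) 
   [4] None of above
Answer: 4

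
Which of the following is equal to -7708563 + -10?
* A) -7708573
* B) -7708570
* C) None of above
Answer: A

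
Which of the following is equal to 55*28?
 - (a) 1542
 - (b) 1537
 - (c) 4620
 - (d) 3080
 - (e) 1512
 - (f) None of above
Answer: f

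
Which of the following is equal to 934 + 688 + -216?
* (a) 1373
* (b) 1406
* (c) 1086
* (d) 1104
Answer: b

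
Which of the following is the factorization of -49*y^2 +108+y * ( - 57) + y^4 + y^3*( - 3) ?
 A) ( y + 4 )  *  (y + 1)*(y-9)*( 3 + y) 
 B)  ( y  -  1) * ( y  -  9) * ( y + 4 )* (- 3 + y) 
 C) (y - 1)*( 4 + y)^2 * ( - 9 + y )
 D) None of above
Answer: D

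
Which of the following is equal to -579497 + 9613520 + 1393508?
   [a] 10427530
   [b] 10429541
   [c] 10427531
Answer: c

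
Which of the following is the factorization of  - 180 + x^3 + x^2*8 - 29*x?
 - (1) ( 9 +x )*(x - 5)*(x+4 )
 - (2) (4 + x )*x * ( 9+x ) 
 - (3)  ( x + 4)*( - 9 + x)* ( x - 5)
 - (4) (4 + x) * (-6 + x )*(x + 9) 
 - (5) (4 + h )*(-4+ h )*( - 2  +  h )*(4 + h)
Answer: 1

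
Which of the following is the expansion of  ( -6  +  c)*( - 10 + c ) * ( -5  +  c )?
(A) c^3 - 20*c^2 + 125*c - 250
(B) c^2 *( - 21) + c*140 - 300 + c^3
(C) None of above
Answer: B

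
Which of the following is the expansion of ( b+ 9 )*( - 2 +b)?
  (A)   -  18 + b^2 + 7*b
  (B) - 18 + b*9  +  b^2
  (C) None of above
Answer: A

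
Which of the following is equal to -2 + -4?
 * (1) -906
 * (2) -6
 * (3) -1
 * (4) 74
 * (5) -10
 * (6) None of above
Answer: 2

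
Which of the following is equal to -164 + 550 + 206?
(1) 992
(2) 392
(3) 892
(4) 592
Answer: 4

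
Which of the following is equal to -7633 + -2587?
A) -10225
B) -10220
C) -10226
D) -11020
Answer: B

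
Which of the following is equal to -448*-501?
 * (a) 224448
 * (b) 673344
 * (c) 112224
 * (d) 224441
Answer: a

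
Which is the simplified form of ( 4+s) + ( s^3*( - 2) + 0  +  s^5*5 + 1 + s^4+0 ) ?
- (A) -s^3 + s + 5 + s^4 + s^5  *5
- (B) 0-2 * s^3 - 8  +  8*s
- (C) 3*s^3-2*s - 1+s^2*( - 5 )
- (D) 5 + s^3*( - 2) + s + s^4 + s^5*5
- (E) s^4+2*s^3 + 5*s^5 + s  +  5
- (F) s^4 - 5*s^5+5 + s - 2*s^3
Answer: D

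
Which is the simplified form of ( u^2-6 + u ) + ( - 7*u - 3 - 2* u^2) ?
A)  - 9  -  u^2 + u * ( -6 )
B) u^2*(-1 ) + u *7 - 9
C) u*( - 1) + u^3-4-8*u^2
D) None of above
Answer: A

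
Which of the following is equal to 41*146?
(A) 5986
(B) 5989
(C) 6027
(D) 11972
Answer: A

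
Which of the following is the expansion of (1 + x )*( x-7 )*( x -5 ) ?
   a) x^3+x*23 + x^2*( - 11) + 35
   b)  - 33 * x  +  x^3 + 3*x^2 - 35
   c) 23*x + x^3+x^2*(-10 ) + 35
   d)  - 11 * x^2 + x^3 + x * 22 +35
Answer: a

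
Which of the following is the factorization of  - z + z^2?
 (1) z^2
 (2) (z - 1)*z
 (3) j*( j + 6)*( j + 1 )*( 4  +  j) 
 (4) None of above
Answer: 2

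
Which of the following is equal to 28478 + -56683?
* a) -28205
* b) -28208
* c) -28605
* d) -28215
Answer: a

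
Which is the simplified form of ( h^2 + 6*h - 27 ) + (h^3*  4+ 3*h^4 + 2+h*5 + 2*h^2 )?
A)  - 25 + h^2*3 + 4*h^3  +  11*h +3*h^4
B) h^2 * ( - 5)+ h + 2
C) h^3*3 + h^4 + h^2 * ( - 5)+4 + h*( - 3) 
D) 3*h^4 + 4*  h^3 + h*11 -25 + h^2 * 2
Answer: A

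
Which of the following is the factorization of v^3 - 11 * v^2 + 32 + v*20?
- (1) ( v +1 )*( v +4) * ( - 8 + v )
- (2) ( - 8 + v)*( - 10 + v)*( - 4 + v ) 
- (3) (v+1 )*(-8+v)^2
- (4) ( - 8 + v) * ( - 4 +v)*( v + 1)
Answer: 4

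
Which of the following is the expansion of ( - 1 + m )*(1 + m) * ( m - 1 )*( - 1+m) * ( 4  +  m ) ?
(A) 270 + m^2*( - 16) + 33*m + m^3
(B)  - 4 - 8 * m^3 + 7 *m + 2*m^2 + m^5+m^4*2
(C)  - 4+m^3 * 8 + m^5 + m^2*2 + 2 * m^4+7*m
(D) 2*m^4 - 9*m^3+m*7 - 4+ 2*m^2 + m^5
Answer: B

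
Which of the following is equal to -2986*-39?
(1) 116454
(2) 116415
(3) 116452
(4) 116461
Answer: 1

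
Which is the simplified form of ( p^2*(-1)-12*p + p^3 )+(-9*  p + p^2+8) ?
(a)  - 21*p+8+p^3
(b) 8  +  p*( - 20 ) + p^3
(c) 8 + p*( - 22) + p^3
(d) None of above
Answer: a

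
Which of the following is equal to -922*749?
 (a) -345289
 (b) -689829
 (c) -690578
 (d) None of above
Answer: c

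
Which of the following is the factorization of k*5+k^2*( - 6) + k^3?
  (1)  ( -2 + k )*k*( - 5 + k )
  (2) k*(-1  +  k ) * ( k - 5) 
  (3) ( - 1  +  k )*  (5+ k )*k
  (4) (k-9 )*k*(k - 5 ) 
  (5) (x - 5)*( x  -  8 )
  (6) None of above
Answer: 2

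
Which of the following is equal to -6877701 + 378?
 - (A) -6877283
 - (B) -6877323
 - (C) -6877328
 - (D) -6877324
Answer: B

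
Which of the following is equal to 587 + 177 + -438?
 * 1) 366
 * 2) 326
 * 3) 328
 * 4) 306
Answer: 2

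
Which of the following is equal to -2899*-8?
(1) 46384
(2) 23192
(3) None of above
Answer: 2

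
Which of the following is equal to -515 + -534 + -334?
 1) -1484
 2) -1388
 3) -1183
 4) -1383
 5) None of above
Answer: 4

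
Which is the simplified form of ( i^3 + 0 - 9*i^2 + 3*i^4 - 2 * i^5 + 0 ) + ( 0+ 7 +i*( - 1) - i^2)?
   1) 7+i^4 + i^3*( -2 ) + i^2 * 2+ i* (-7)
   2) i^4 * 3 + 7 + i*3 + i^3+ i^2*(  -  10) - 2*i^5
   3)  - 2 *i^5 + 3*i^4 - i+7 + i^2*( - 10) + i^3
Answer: 3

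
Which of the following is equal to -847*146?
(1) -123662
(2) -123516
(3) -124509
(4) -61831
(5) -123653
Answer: 1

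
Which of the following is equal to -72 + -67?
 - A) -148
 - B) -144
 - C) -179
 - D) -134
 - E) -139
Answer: E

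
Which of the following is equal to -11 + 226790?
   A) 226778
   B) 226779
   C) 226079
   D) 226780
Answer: B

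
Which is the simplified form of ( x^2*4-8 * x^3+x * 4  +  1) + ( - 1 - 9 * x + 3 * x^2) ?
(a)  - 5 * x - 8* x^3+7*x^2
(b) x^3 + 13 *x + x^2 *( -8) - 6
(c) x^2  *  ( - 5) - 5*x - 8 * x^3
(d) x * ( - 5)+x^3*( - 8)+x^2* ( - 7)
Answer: a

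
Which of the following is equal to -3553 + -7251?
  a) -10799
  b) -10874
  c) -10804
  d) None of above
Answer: c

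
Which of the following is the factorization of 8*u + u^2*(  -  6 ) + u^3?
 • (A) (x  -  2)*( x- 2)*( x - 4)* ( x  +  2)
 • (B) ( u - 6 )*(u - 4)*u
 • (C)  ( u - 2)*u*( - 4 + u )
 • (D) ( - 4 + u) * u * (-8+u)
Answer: C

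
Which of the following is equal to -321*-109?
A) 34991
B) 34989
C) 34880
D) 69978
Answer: B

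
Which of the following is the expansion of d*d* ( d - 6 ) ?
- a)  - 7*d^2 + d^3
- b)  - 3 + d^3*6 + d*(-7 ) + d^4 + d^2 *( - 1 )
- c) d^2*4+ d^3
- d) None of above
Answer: d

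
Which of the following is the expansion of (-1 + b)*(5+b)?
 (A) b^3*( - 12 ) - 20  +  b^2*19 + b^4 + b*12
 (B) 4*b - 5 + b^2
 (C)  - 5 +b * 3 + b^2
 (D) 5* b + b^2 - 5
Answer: B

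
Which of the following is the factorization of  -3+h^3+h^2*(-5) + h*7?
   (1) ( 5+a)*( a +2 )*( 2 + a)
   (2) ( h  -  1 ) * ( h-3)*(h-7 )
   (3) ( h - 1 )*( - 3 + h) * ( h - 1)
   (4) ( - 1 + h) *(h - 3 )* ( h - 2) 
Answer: 3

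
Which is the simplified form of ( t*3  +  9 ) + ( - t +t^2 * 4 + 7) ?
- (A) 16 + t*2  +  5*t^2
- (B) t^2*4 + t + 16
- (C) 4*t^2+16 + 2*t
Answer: C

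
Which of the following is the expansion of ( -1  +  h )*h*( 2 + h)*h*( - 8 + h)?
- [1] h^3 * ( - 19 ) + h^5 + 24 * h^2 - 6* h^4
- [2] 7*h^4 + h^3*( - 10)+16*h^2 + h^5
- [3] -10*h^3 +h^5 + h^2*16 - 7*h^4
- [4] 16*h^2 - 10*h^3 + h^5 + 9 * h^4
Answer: 3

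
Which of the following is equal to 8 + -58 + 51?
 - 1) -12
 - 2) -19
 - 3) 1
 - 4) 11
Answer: 3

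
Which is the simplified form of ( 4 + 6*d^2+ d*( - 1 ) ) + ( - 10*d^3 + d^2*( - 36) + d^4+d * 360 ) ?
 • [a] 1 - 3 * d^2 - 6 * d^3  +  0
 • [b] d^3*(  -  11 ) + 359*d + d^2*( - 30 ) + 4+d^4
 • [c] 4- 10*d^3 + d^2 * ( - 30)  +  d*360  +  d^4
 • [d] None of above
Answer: d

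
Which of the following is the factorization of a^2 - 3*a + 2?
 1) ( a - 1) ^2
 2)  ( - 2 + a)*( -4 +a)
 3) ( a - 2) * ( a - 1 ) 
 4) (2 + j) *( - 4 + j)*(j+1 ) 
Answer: 3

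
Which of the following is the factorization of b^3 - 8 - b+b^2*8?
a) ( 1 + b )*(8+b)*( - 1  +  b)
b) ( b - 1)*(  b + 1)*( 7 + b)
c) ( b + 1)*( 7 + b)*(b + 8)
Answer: a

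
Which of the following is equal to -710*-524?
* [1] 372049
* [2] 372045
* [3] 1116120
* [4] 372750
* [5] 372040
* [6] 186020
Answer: 5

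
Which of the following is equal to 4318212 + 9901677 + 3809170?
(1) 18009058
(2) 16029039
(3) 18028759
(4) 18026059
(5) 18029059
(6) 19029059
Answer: 5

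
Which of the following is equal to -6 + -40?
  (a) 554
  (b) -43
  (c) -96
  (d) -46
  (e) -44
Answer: d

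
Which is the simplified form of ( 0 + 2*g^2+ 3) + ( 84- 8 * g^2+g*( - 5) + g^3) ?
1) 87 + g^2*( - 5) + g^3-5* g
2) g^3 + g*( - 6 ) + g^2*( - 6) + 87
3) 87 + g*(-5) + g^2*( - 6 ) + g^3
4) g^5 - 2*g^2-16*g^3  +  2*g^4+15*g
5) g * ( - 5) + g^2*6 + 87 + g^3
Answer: 3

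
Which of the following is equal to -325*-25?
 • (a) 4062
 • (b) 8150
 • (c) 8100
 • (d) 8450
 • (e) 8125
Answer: e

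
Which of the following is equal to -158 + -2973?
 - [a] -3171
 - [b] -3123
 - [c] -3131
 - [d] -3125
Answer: c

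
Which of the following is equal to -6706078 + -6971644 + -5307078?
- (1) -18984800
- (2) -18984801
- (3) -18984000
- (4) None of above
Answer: 1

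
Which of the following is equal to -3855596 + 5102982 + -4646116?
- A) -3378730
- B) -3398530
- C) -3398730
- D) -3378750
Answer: C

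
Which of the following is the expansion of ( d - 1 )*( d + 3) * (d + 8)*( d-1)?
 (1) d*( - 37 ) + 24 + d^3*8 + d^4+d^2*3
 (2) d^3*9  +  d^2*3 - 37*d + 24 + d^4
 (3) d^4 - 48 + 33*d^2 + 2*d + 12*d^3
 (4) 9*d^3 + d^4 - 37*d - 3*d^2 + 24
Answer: 2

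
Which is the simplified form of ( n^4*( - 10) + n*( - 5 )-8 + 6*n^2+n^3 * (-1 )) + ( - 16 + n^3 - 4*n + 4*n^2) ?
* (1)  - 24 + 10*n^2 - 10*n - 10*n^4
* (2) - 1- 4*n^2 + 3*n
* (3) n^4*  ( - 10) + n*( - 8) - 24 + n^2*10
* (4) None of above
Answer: 4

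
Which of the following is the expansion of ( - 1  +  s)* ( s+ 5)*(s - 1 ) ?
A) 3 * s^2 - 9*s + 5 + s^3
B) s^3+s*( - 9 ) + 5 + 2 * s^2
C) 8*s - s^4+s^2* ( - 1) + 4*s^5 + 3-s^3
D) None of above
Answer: A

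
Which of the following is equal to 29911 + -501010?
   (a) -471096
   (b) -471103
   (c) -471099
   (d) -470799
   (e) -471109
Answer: c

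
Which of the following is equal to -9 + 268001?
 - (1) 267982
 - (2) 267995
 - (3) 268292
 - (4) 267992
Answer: 4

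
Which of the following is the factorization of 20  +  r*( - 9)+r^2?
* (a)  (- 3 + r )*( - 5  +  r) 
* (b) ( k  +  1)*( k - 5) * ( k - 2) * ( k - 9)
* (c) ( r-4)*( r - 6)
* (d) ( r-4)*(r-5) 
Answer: d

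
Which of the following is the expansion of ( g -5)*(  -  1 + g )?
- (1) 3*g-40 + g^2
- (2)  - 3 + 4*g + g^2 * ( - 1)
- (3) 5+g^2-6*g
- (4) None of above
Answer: 3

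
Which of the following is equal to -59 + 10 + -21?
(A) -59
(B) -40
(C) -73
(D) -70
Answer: D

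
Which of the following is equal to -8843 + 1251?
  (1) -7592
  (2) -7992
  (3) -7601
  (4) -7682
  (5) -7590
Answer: 1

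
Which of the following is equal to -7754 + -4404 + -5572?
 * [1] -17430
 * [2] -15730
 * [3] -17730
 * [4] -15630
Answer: 3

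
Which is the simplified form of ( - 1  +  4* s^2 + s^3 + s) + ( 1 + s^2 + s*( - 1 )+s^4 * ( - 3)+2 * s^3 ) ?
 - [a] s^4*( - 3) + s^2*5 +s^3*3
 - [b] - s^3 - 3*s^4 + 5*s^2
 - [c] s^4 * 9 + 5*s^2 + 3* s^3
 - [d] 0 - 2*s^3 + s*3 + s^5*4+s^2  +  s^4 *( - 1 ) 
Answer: a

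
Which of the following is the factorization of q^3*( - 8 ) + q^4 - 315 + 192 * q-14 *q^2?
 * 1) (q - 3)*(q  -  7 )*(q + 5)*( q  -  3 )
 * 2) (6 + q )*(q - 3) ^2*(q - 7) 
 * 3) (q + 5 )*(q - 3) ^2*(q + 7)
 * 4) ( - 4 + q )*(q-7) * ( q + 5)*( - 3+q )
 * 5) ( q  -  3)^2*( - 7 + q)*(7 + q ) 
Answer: 1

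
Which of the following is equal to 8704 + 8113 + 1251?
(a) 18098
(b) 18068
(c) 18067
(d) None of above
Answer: b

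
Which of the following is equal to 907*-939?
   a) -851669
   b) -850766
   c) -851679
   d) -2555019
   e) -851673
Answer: e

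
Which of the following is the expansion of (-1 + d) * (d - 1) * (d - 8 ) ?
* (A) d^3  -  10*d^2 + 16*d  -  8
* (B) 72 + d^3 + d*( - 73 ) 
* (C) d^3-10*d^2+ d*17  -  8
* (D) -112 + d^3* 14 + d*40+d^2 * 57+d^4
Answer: C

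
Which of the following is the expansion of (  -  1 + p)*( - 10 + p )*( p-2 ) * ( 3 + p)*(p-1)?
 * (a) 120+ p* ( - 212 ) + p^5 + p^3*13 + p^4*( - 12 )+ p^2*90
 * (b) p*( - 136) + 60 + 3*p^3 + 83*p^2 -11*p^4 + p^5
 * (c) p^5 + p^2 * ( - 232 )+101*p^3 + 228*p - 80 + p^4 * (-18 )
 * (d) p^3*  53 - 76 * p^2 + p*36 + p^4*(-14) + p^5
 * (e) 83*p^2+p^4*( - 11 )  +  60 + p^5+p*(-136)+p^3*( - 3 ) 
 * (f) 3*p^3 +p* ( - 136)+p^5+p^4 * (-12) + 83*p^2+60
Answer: b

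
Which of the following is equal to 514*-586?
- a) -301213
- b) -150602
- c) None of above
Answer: c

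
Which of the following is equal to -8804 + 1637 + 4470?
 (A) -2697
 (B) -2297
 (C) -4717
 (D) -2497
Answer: A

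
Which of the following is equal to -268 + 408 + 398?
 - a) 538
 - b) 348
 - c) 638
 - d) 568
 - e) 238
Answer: a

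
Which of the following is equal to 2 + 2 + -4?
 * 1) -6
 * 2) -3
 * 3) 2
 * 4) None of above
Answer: 4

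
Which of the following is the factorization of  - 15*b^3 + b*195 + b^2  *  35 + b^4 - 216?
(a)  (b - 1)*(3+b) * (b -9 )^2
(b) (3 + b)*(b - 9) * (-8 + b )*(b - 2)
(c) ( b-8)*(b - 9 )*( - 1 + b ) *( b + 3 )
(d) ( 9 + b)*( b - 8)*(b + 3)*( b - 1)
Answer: c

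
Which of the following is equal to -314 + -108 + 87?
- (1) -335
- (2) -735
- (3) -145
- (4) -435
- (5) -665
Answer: 1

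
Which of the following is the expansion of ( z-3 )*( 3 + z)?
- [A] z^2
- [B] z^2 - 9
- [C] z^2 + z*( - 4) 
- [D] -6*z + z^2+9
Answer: B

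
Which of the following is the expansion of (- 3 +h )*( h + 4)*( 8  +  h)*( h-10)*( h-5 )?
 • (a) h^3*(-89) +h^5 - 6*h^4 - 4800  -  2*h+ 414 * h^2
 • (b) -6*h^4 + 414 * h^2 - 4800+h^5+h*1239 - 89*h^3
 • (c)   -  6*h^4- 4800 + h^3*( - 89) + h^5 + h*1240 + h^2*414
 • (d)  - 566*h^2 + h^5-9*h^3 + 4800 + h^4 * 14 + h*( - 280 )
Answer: c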